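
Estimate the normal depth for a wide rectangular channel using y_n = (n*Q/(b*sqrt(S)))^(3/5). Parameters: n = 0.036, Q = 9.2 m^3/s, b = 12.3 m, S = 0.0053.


We use the wide-channel approximation y_n = (n*Q/(b*sqrt(S)))^(3/5).
sqrt(S) = sqrt(0.0053) = 0.072801.
Numerator: n*Q = 0.036 * 9.2 = 0.3312.
Denominator: b*sqrt(S) = 12.3 * 0.072801 = 0.895452.
arg = 0.3699.
y_n = 0.3699^(3/5) = 0.5506 m.

0.5506


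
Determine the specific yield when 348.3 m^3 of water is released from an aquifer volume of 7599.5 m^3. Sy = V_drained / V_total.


Specific yield Sy = Volume drained / Total volume.
Sy = 348.3 / 7599.5
   = 0.0458.

0.0458


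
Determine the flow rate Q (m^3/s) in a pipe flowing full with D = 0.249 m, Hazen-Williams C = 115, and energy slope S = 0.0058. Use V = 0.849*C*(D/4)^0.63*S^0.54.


For a full circular pipe, R = D/4 = 0.249/4 = 0.0622 m.
V = 0.849 * 115 * 0.0622^0.63 * 0.0058^0.54
  = 0.849 * 115 * 0.173903 * 0.06198
  = 1.0524 m/s.
Pipe area A = pi*D^2/4 = pi*0.249^2/4 = 0.0487 m^2.
Q = A * V = 0.0487 * 1.0524 = 0.0512 m^3/s.

0.0512


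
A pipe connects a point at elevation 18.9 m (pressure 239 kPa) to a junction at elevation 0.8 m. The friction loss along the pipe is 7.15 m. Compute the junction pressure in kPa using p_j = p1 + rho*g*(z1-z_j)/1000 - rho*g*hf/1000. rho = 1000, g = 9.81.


Junction pressure: p_j = p1 + rho*g*(z1 - z_j)/1000 - rho*g*hf/1000.
Elevation term = 1000*9.81*(18.9 - 0.8)/1000 = 177.561 kPa.
Friction term = 1000*9.81*7.15/1000 = 70.141 kPa.
p_j = 239 + 177.561 - 70.141 = 346.42 kPa.

346.42


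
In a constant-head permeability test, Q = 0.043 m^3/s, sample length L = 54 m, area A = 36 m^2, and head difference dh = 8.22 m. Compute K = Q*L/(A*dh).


From K = Q*L / (A*dh):
Numerator: Q*L = 0.043 * 54 = 2.322.
Denominator: A*dh = 36 * 8.22 = 295.92.
K = 2.322 / 295.92 = 0.007847 m/s.

0.007847


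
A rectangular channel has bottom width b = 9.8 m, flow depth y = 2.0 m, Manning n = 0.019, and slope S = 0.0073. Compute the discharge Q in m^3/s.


For a rectangular channel, the cross-sectional area A = b * y = 9.8 * 2.0 = 19.6 m^2.
The wetted perimeter P = b + 2y = 9.8 + 2*2.0 = 13.8 m.
Hydraulic radius R = A/P = 19.6/13.8 = 1.4203 m.
Velocity V = (1/n)*R^(2/3)*S^(1/2) = (1/0.019)*1.4203^(2/3)*0.0073^(1/2) = 5.6819 m/s.
Discharge Q = A * V = 19.6 * 5.6819 = 111.365 m^3/s.

111.365


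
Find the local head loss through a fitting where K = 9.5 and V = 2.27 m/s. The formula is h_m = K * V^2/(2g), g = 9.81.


Minor loss formula: h_m = K * V^2/(2g).
V^2 = 2.27^2 = 5.1529.
V^2/(2g) = 5.1529 / 19.62 = 0.2626 m.
h_m = 9.5 * 0.2626 = 2.495 m.

2.495


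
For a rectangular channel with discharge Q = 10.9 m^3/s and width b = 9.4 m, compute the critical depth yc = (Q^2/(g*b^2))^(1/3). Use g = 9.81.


Using yc = (Q^2 / (g * b^2))^(1/3):
Q^2 = 10.9^2 = 118.81.
g * b^2 = 9.81 * 9.4^2 = 9.81 * 88.36 = 866.81.
Q^2 / (g*b^2) = 118.81 / 866.81 = 0.1371.
yc = 0.1371^(1/3) = 0.5156 m.

0.5156


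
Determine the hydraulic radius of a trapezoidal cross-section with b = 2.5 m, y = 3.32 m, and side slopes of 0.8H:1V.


For a trapezoidal section with side slope z:
A = (b + z*y)*y = (2.5 + 0.8*3.32)*3.32 = 17.118 m^2.
P = b + 2*y*sqrt(1 + z^2) = 2.5 + 2*3.32*sqrt(1 + 0.8^2) = 11.003 m.
R = A/P = 17.118 / 11.003 = 1.5557 m.

1.5557


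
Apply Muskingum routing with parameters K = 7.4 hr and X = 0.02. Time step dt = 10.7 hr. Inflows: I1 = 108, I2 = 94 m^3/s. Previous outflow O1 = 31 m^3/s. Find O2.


Muskingum coefficients:
denom = 2*K*(1-X) + dt = 2*7.4*(1-0.02) + 10.7 = 25.204.
C0 = (dt - 2*K*X)/denom = (10.7 - 2*7.4*0.02)/25.204 = 0.4128.
C1 = (dt + 2*K*X)/denom = (10.7 + 2*7.4*0.02)/25.204 = 0.4363.
C2 = (2*K*(1-X) - dt)/denom = 0.1509.
O2 = C0*I2 + C1*I1 + C2*O1
   = 0.4128*94 + 0.4363*108 + 0.1509*31
   = 90.6 m^3/s.

90.6


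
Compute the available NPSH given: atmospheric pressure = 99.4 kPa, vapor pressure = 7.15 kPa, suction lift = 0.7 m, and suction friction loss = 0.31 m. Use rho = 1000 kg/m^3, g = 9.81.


NPSHa = p_atm/(rho*g) - z_s - hf_s - p_vap/(rho*g).
p_atm/(rho*g) = 99.4*1000 / (1000*9.81) = 10.133 m.
p_vap/(rho*g) = 7.15*1000 / (1000*9.81) = 0.729 m.
NPSHa = 10.133 - 0.7 - 0.31 - 0.729
      = 8.39 m.

8.39


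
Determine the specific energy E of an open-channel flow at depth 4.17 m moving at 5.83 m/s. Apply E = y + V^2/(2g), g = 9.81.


Specific energy E = y + V^2/(2g).
Velocity head = V^2/(2g) = 5.83^2 / (2*9.81) = 33.9889 / 19.62 = 1.7324 m.
E = 4.17 + 1.7324 = 5.9024 m.

5.9024


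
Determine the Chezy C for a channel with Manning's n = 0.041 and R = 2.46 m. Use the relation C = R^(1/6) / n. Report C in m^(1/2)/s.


The Chezy coefficient relates to Manning's n through C = R^(1/6) / n.
R^(1/6) = 2.46^(1/6) = 1.161865.
C = 1.161865 / 0.041 = 28.34 m^(1/2)/s.

28.34


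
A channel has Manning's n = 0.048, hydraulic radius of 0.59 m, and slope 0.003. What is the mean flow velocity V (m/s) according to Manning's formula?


Manning's equation gives V = (1/n) * R^(2/3) * S^(1/2).
First, compute R^(2/3) = 0.59^(2/3) = 0.7035.
Next, S^(1/2) = 0.003^(1/2) = 0.054772.
Then 1/n = 1/0.048 = 20.83.
V = 20.83 * 0.7035 * 0.054772 = 0.8027 m/s.

0.8027


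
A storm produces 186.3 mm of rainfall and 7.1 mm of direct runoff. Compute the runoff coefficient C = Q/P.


The runoff coefficient C = runoff depth / rainfall depth.
C = 7.1 / 186.3
  = 0.0381.

0.0381


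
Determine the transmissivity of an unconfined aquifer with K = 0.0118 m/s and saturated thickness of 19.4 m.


Transmissivity is defined as T = K * h.
T = 0.0118 * 19.4
  = 0.2289 m^2/s.

0.2289


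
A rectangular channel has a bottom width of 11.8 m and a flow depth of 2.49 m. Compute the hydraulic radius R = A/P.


For a rectangular section:
Flow area A = b * y = 11.8 * 2.49 = 29.38 m^2.
Wetted perimeter P = b + 2y = 11.8 + 2*2.49 = 16.78 m.
Hydraulic radius R = A/P = 29.38 / 16.78 = 1.751 m.

1.751


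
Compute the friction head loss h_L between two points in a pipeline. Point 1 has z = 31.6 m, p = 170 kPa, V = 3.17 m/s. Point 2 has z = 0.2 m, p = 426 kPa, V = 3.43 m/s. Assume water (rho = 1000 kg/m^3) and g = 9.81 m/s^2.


Total head at each section: H = z + p/(rho*g) + V^2/(2g).
H1 = 31.6 + 170*1000/(1000*9.81) + 3.17^2/(2*9.81)
   = 31.6 + 17.329 + 0.5122
   = 49.441 m.
H2 = 0.2 + 426*1000/(1000*9.81) + 3.43^2/(2*9.81)
   = 0.2 + 43.425 + 0.5996
   = 44.225 m.
h_L = H1 - H2 = 49.441 - 44.225 = 5.217 m.

5.217


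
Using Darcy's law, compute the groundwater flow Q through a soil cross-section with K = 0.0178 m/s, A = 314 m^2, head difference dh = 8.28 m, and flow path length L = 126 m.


Darcy's law: Q = K * A * i, where i = dh/L.
Hydraulic gradient i = 8.28 / 126 = 0.065714.
Q = 0.0178 * 314 * 0.065714
  = 0.3673 m^3/s.

0.3673


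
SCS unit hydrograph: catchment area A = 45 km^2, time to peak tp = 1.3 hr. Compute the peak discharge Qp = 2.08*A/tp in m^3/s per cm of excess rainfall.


SCS formula: Qp = 2.08 * A / tp.
Qp = 2.08 * 45 / 1.3
   = 93.6 / 1.3
   = 72.0 m^3/s per cm.

72.0


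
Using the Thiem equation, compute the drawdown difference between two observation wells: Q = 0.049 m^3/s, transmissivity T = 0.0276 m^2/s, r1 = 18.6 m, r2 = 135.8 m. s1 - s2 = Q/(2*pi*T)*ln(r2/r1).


Thiem equation: s1 - s2 = Q/(2*pi*T) * ln(r2/r1).
ln(r2/r1) = ln(135.8/18.6) = 1.988.
Q/(2*pi*T) = 0.049 / (2*pi*0.0276) = 0.049 / 0.1734 = 0.2826.
s1 - s2 = 0.2826 * 1.988 = 0.5617 m.

0.5617


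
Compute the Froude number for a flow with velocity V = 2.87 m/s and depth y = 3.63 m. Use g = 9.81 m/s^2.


The Froude number is defined as Fr = V / sqrt(g*y).
g*y = 9.81 * 3.63 = 35.6103.
sqrt(g*y) = sqrt(35.6103) = 5.9674.
Fr = 2.87 / 5.9674 = 0.4809.

0.4809


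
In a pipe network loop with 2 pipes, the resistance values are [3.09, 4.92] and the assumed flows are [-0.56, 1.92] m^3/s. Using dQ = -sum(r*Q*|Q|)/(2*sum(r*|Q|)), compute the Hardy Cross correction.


Numerator terms (r*Q*|Q|): 3.09*-0.56*|-0.56| = -0.969; 4.92*1.92*|1.92| = 18.1371.
Sum of numerator = 17.1681.
Denominator terms (r*|Q|): 3.09*|-0.56| = 1.7304; 4.92*|1.92| = 9.4464.
2 * sum of denominator = 2 * 11.1768 = 22.3536.
dQ = -17.1681 / 22.3536 = -0.768 m^3/s.

-0.768


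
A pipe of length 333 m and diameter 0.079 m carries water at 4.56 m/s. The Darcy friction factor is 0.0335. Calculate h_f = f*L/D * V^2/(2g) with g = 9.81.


Darcy-Weisbach equation: h_f = f * (L/D) * V^2/(2g).
f * L/D = 0.0335 * 333/0.079 = 141.2089.
V^2/(2g) = 4.56^2 / (2*9.81) = 20.7936 / 19.62 = 1.0598 m.
h_f = 141.2089 * 1.0598 = 149.655 m.

149.655


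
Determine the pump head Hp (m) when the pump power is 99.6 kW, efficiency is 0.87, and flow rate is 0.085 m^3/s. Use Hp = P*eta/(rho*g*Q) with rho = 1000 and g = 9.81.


Pump head formula: Hp = P * eta / (rho * g * Q).
Numerator: P * eta = 99.6 * 1000 * 0.87 = 86652.0 W.
Denominator: rho * g * Q = 1000 * 9.81 * 0.085 = 833.85.
Hp = 86652.0 / 833.85 = 103.92 m.

103.92


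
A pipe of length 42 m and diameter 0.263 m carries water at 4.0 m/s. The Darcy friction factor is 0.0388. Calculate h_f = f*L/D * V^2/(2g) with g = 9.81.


Darcy-Weisbach equation: h_f = f * (L/D) * V^2/(2g).
f * L/D = 0.0388 * 42/0.263 = 6.1962.
V^2/(2g) = 4.0^2 / (2*9.81) = 16.0 / 19.62 = 0.8155 m.
h_f = 6.1962 * 0.8155 = 5.053 m.

5.053


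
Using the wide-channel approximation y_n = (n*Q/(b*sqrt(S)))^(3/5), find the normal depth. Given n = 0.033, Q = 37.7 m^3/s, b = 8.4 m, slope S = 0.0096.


We use the wide-channel approximation y_n = (n*Q/(b*sqrt(S)))^(3/5).
sqrt(S) = sqrt(0.0096) = 0.09798.
Numerator: n*Q = 0.033 * 37.7 = 1.2441.
Denominator: b*sqrt(S) = 8.4 * 0.09798 = 0.823032.
arg = 1.5116.
y_n = 1.5116^(3/5) = 1.2813 m.

1.2813


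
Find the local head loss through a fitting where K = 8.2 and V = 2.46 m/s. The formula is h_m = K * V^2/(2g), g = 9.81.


Minor loss formula: h_m = K * V^2/(2g).
V^2 = 2.46^2 = 6.0516.
V^2/(2g) = 6.0516 / 19.62 = 0.3084 m.
h_m = 8.2 * 0.3084 = 2.5292 m.

2.5292


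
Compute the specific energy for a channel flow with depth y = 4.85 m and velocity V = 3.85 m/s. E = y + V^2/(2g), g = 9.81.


Specific energy E = y + V^2/(2g).
Velocity head = V^2/(2g) = 3.85^2 / (2*9.81) = 14.8225 / 19.62 = 0.7555 m.
E = 4.85 + 0.7555 = 5.6055 m.

5.6055


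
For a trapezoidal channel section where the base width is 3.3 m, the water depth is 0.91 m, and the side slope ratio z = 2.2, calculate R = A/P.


For a trapezoidal section with side slope z:
A = (b + z*y)*y = (3.3 + 2.2*0.91)*0.91 = 4.825 m^2.
P = b + 2*y*sqrt(1 + z^2) = 3.3 + 2*0.91*sqrt(1 + 2.2^2) = 7.698 m.
R = A/P = 4.825 / 7.698 = 0.6267 m.

0.6267


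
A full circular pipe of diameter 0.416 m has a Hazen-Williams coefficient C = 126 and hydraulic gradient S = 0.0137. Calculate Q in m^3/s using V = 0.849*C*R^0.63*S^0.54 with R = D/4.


For a full circular pipe, R = D/4 = 0.416/4 = 0.104 m.
V = 0.849 * 126 * 0.104^0.63 * 0.0137^0.54
  = 0.849 * 126 * 0.240287 * 0.098589
  = 2.5342 m/s.
Pipe area A = pi*D^2/4 = pi*0.416^2/4 = 0.1359 m^2.
Q = A * V = 0.1359 * 2.5342 = 0.3444 m^3/s.

0.3444


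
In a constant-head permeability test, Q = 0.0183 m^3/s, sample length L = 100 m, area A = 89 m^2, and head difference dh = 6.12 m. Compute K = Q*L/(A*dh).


From K = Q*L / (A*dh):
Numerator: Q*L = 0.0183 * 100 = 1.83.
Denominator: A*dh = 89 * 6.12 = 544.68.
K = 1.83 / 544.68 = 0.00336 m/s.

0.00336


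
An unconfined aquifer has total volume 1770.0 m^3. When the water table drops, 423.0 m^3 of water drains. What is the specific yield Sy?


Specific yield Sy = Volume drained / Total volume.
Sy = 423.0 / 1770.0
   = 0.239.

0.239


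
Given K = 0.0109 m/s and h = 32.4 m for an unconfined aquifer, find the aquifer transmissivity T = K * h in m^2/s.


Transmissivity is defined as T = K * h.
T = 0.0109 * 32.4
  = 0.3532 m^2/s.

0.3532


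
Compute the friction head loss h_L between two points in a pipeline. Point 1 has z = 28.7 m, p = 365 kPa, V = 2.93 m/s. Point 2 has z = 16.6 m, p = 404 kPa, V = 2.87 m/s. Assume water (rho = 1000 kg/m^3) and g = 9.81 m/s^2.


Total head at each section: H = z + p/(rho*g) + V^2/(2g).
H1 = 28.7 + 365*1000/(1000*9.81) + 2.93^2/(2*9.81)
   = 28.7 + 37.207 + 0.4376
   = 66.344 m.
H2 = 16.6 + 404*1000/(1000*9.81) + 2.87^2/(2*9.81)
   = 16.6 + 41.182 + 0.4198
   = 58.202 m.
h_L = H1 - H2 = 66.344 - 58.202 = 8.142 m.

8.142


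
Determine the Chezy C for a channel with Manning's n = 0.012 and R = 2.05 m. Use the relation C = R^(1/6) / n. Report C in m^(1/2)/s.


The Chezy coefficient relates to Manning's n through C = R^(1/6) / n.
R^(1/6) = 2.05^(1/6) = 1.127091.
C = 1.127091 / 0.012 = 93.92 m^(1/2)/s.

93.92


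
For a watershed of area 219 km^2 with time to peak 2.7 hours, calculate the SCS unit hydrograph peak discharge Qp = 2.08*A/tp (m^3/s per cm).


SCS formula: Qp = 2.08 * A / tp.
Qp = 2.08 * 219 / 2.7
   = 455.52 / 2.7
   = 168.71 m^3/s per cm.

168.71


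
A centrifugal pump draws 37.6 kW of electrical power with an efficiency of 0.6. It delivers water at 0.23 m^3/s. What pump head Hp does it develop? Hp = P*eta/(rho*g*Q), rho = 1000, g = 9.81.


Pump head formula: Hp = P * eta / (rho * g * Q).
Numerator: P * eta = 37.6 * 1000 * 0.6 = 22560.0 W.
Denominator: rho * g * Q = 1000 * 9.81 * 0.23 = 2256.3.
Hp = 22560.0 / 2256.3 = 10.0 m.

10.0


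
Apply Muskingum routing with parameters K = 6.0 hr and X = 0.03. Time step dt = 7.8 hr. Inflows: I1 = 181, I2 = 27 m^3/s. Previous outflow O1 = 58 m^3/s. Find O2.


Muskingum coefficients:
denom = 2*K*(1-X) + dt = 2*6.0*(1-0.03) + 7.8 = 19.44.
C0 = (dt - 2*K*X)/denom = (7.8 - 2*6.0*0.03)/19.44 = 0.3827.
C1 = (dt + 2*K*X)/denom = (7.8 + 2*6.0*0.03)/19.44 = 0.4198.
C2 = (2*K*(1-X) - dt)/denom = 0.1975.
O2 = C0*I2 + C1*I1 + C2*O1
   = 0.3827*27 + 0.4198*181 + 0.1975*58
   = 97.77 m^3/s.

97.77


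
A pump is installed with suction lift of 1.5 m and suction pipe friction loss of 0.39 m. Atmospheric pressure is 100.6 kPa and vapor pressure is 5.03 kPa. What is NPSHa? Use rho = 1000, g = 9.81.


NPSHa = p_atm/(rho*g) - z_s - hf_s - p_vap/(rho*g).
p_atm/(rho*g) = 100.6*1000 / (1000*9.81) = 10.255 m.
p_vap/(rho*g) = 5.03*1000 / (1000*9.81) = 0.513 m.
NPSHa = 10.255 - 1.5 - 0.39 - 0.513
      = 7.85 m.

7.85


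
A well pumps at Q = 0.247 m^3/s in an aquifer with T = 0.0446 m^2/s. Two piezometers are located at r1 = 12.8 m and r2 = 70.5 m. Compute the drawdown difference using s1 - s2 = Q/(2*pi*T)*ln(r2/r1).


Thiem equation: s1 - s2 = Q/(2*pi*T) * ln(r2/r1).
ln(r2/r1) = ln(70.5/12.8) = 1.7062.
Q/(2*pi*T) = 0.247 / (2*pi*0.0446) = 0.247 / 0.2802 = 0.8814.
s1 - s2 = 0.8814 * 1.7062 = 1.5038 m.

1.5038


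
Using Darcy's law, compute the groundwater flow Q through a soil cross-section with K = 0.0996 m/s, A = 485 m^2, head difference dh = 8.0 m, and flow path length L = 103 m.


Darcy's law: Q = K * A * i, where i = dh/L.
Hydraulic gradient i = 8.0 / 103 = 0.07767.
Q = 0.0996 * 485 * 0.07767
  = 3.7519 m^3/s.

3.7519


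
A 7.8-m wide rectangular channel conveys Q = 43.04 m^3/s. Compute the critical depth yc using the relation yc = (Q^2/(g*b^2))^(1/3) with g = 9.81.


Using yc = (Q^2 / (g * b^2))^(1/3):
Q^2 = 43.04^2 = 1852.44.
g * b^2 = 9.81 * 7.8^2 = 9.81 * 60.84 = 596.84.
Q^2 / (g*b^2) = 1852.44 / 596.84 = 3.1037.
yc = 3.1037^(1/3) = 1.4587 m.

1.4587


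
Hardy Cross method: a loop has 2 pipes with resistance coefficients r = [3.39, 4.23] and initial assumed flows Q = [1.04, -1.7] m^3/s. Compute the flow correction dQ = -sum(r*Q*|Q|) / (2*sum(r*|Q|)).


Numerator terms (r*Q*|Q|): 3.39*1.04*|1.04| = 3.6666; 4.23*-1.7*|-1.7| = -12.2247.
Sum of numerator = -8.5581.
Denominator terms (r*|Q|): 3.39*|1.04| = 3.5256; 4.23*|-1.7| = 7.191.
2 * sum of denominator = 2 * 10.7166 = 21.4332.
dQ = --8.5581 / 21.4332 = 0.3993 m^3/s.

0.3993


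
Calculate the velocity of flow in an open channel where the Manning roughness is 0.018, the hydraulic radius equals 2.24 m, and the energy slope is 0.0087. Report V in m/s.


Manning's equation gives V = (1/n) * R^(2/3) * S^(1/2).
First, compute R^(2/3) = 2.24^(2/3) = 1.712.
Next, S^(1/2) = 0.0087^(1/2) = 0.093274.
Then 1/n = 1/0.018 = 55.56.
V = 55.56 * 1.712 * 0.093274 = 8.8713 m/s.

8.8713


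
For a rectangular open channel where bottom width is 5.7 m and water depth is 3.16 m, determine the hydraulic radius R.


For a rectangular section:
Flow area A = b * y = 5.7 * 3.16 = 18.01 m^2.
Wetted perimeter P = b + 2y = 5.7 + 2*3.16 = 12.02 m.
Hydraulic radius R = A/P = 18.01 / 12.02 = 1.4985 m.

1.4985


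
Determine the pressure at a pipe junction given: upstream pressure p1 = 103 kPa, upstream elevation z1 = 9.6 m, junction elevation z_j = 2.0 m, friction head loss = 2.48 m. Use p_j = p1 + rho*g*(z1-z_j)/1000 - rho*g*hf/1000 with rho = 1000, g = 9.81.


Junction pressure: p_j = p1 + rho*g*(z1 - z_j)/1000 - rho*g*hf/1000.
Elevation term = 1000*9.81*(9.6 - 2.0)/1000 = 74.556 kPa.
Friction term = 1000*9.81*2.48/1000 = 24.329 kPa.
p_j = 103 + 74.556 - 24.329 = 153.23 kPa.

153.23


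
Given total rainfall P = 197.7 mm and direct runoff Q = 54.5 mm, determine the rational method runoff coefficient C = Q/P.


The runoff coefficient C = runoff depth / rainfall depth.
C = 54.5 / 197.7
  = 0.2757.

0.2757


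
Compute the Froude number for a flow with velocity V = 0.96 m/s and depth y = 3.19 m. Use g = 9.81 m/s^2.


The Froude number is defined as Fr = V / sqrt(g*y).
g*y = 9.81 * 3.19 = 31.2939.
sqrt(g*y) = sqrt(31.2939) = 5.5941.
Fr = 0.96 / 5.5941 = 0.1716.

0.1716


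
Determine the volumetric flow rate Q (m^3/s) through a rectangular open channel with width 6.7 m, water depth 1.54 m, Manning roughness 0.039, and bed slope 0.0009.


For a rectangular channel, the cross-sectional area A = b * y = 6.7 * 1.54 = 10.32 m^2.
The wetted perimeter P = b + 2y = 6.7 + 2*1.54 = 9.78 m.
Hydraulic radius R = A/P = 10.32/9.78 = 1.055 m.
Velocity V = (1/n)*R^(2/3)*S^(1/2) = (1/0.039)*1.055^(2/3)*0.0009^(1/2) = 0.7972 m/s.
Discharge Q = A * V = 10.32 * 0.7972 = 8.225 m^3/s.

8.225


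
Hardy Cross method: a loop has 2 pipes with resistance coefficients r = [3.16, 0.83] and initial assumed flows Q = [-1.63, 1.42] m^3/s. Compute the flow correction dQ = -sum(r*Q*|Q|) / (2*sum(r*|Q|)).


Numerator terms (r*Q*|Q|): 3.16*-1.63*|-1.63| = -8.3958; 0.83*1.42*|1.42| = 1.6736.
Sum of numerator = -6.7222.
Denominator terms (r*|Q|): 3.16*|-1.63| = 5.1508; 0.83*|1.42| = 1.1786.
2 * sum of denominator = 2 * 6.3294 = 12.6588.
dQ = --6.7222 / 12.6588 = 0.531 m^3/s.

0.531


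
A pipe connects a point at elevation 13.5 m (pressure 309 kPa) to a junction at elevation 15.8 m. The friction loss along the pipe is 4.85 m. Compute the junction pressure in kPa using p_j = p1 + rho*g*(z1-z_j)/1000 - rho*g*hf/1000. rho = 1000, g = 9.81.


Junction pressure: p_j = p1 + rho*g*(z1 - z_j)/1000 - rho*g*hf/1000.
Elevation term = 1000*9.81*(13.5 - 15.8)/1000 = -22.563 kPa.
Friction term = 1000*9.81*4.85/1000 = 47.578 kPa.
p_j = 309 + -22.563 - 47.578 = 238.86 kPa.

238.86


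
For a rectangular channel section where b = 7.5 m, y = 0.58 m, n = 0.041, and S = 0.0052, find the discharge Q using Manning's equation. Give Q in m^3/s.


For a rectangular channel, the cross-sectional area A = b * y = 7.5 * 0.58 = 4.35 m^2.
The wetted perimeter P = b + 2y = 7.5 + 2*0.58 = 8.66 m.
Hydraulic radius R = A/P = 4.35/8.66 = 0.5023 m.
Velocity V = (1/n)*R^(2/3)*S^(1/2) = (1/0.041)*0.5023^(2/3)*0.0052^(1/2) = 1.1114 m/s.
Discharge Q = A * V = 4.35 * 1.1114 = 4.835 m^3/s.

4.835


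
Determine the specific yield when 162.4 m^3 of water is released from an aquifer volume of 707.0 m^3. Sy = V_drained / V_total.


Specific yield Sy = Volume drained / Total volume.
Sy = 162.4 / 707.0
   = 0.2297.

0.2297


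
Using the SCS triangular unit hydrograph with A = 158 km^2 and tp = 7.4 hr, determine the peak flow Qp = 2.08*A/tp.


SCS formula: Qp = 2.08 * A / tp.
Qp = 2.08 * 158 / 7.4
   = 328.64 / 7.4
   = 44.41 m^3/s per cm.

44.41


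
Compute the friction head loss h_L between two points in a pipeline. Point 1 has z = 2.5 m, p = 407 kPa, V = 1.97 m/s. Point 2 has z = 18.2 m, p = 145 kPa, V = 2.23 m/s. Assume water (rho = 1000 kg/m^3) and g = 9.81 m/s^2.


Total head at each section: H = z + p/(rho*g) + V^2/(2g).
H1 = 2.5 + 407*1000/(1000*9.81) + 1.97^2/(2*9.81)
   = 2.5 + 41.488 + 0.1978
   = 44.186 m.
H2 = 18.2 + 145*1000/(1000*9.81) + 2.23^2/(2*9.81)
   = 18.2 + 14.781 + 0.2535
   = 33.234 m.
h_L = H1 - H2 = 44.186 - 33.234 = 10.952 m.

10.952


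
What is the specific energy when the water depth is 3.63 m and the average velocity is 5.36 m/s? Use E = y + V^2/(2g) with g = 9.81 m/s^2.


Specific energy E = y + V^2/(2g).
Velocity head = V^2/(2g) = 5.36^2 / (2*9.81) = 28.7296 / 19.62 = 1.4643 m.
E = 3.63 + 1.4643 = 5.0943 m.

5.0943


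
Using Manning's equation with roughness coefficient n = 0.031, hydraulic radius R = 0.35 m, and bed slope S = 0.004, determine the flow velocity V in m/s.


Manning's equation gives V = (1/n) * R^(2/3) * S^(1/2).
First, compute R^(2/3) = 0.35^(2/3) = 0.4966.
Next, S^(1/2) = 0.004^(1/2) = 0.063246.
Then 1/n = 1/0.031 = 32.26.
V = 32.26 * 0.4966 * 0.063246 = 1.0132 m/s.

1.0132


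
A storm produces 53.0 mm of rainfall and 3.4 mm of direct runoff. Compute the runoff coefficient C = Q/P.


The runoff coefficient C = runoff depth / rainfall depth.
C = 3.4 / 53.0
  = 0.0642.

0.0642


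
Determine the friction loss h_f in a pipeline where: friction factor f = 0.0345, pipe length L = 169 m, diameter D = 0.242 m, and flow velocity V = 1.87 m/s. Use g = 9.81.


Darcy-Weisbach equation: h_f = f * (L/D) * V^2/(2g).
f * L/D = 0.0345 * 169/0.242 = 24.093.
V^2/(2g) = 1.87^2 / (2*9.81) = 3.4969 / 19.62 = 0.1782 m.
h_f = 24.093 * 0.1782 = 4.294 m.

4.294


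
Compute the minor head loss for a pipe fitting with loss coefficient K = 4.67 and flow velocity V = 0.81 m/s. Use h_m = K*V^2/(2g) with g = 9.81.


Minor loss formula: h_m = K * V^2/(2g).
V^2 = 0.81^2 = 0.6561.
V^2/(2g) = 0.6561 / 19.62 = 0.0334 m.
h_m = 4.67 * 0.0334 = 0.1562 m.

0.1562


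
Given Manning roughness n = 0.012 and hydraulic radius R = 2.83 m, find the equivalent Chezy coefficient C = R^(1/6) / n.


The Chezy coefficient relates to Manning's n through C = R^(1/6) / n.
R^(1/6) = 2.83^(1/6) = 1.189317.
C = 1.189317 / 0.012 = 99.11 m^(1/2)/s.

99.11


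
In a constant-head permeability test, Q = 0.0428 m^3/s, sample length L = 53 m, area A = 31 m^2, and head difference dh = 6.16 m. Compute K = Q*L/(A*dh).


From K = Q*L / (A*dh):
Numerator: Q*L = 0.0428 * 53 = 2.2684.
Denominator: A*dh = 31 * 6.16 = 190.96.
K = 2.2684 / 190.96 = 0.011879 m/s.

0.011879


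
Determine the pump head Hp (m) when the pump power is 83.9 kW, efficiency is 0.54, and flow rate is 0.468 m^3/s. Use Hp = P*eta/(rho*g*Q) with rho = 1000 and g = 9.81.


Pump head formula: Hp = P * eta / (rho * g * Q).
Numerator: P * eta = 83.9 * 1000 * 0.54 = 45306.0 W.
Denominator: rho * g * Q = 1000 * 9.81 * 0.468 = 4591.08.
Hp = 45306.0 / 4591.08 = 9.87 m.

9.87


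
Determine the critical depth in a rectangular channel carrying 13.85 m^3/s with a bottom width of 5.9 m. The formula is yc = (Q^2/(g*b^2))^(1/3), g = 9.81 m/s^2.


Using yc = (Q^2 / (g * b^2))^(1/3):
Q^2 = 13.85^2 = 191.82.
g * b^2 = 9.81 * 5.9^2 = 9.81 * 34.81 = 341.49.
Q^2 / (g*b^2) = 191.82 / 341.49 = 0.5617.
yc = 0.5617^(1/3) = 0.8251 m.

0.8251


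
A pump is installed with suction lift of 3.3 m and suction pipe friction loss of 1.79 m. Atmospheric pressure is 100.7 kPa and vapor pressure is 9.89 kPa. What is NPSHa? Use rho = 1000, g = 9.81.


NPSHa = p_atm/(rho*g) - z_s - hf_s - p_vap/(rho*g).
p_atm/(rho*g) = 100.7*1000 / (1000*9.81) = 10.265 m.
p_vap/(rho*g) = 9.89*1000 / (1000*9.81) = 1.008 m.
NPSHa = 10.265 - 3.3 - 1.79 - 1.008
      = 4.17 m.

4.17


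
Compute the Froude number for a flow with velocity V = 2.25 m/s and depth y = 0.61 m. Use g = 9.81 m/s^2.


The Froude number is defined as Fr = V / sqrt(g*y).
g*y = 9.81 * 0.61 = 5.9841.
sqrt(g*y) = sqrt(5.9841) = 2.4462.
Fr = 2.25 / 2.4462 = 0.9198.

0.9198


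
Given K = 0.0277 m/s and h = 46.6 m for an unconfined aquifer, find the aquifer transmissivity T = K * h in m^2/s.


Transmissivity is defined as T = K * h.
T = 0.0277 * 46.6
  = 1.2908 m^2/s.

1.2908


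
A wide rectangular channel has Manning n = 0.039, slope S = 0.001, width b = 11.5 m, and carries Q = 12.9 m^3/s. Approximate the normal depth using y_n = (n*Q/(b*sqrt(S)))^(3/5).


We use the wide-channel approximation y_n = (n*Q/(b*sqrt(S)))^(3/5).
sqrt(S) = sqrt(0.001) = 0.031623.
Numerator: n*Q = 0.039 * 12.9 = 0.5031.
Denominator: b*sqrt(S) = 11.5 * 0.031623 = 0.363665.
arg = 1.3834.
y_n = 1.3834^(3/5) = 1.215 m.

1.215


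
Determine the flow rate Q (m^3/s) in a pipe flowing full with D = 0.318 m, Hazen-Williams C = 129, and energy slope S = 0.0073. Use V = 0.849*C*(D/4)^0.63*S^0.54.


For a full circular pipe, R = D/4 = 0.318/4 = 0.0795 m.
V = 0.849 * 129 * 0.0795^0.63 * 0.0073^0.54
  = 0.849 * 129 * 0.202876 * 0.070177
  = 1.5593 m/s.
Pipe area A = pi*D^2/4 = pi*0.318^2/4 = 0.0794 m^2.
Q = A * V = 0.0794 * 1.5593 = 0.1238 m^3/s.

0.1238


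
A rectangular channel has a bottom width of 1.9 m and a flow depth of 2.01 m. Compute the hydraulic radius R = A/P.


For a rectangular section:
Flow area A = b * y = 1.9 * 2.01 = 3.82 m^2.
Wetted perimeter P = b + 2y = 1.9 + 2*2.01 = 5.92 m.
Hydraulic radius R = A/P = 3.82 / 5.92 = 0.6451 m.

0.6451


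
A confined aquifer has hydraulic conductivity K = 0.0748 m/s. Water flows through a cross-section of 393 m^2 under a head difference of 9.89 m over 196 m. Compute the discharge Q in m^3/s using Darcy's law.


Darcy's law: Q = K * A * i, where i = dh/L.
Hydraulic gradient i = 9.89 / 196 = 0.050459.
Q = 0.0748 * 393 * 0.050459
  = 1.4833 m^3/s.

1.4833


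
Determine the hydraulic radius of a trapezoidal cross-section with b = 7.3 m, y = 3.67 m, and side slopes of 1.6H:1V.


For a trapezoidal section with side slope z:
A = (b + z*y)*y = (7.3 + 1.6*3.67)*3.67 = 48.341 m^2.
P = b + 2*y*sqrt(1 + z^2) = 7.3 + 2*3.67*sqrt(1 + 1.6^2) = 21.149 m.
R = A/P = 48.341 / 21.149 = 2.2857 m.

2.2857


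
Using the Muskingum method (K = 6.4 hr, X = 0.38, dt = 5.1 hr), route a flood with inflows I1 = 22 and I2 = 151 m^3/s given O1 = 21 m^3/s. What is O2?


Muskingum coefficients:
denom = 2*K*(1-X) + dt = 2*6.4*(1-0.38) + 5.1 = 13.036.
C0 = (dt - 2*K*X)/denom = (5.1 - 2*6.4*0.38)/13.036 = 0.0181.
C1 = (dt + 2*K*X)/denom = (5.1 + 2*6.4*0.38)/13.036 = 0.7643.
C2 = (2*K*(1-X) - dt)/denom = 0.2176.
O2 = C0*I2 + C1*I1 + C2*O1
   = 0.0181*151 + 0.7643*22 + 0.2176*21
   = 24.12 m^3/s.

24.12


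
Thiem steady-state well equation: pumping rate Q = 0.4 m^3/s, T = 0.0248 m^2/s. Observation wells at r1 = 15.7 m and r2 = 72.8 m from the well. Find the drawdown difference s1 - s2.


Thiem equation: s1 - s2 = Q/(2*pi*T) * ln(r2/r1).
ln(r2/r1) = ln(72.8/15.7) = 1.5341.
Q/(2*pi*T) = 0.4 / (2*pi*0.0248) = 0.4 / 0.1558 = 2.567.
s1 - s2 = 2.567 * 1.5341 = 3.9379 m.

3.9379


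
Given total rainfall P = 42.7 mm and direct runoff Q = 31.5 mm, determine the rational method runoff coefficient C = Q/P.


The runoff coefficient C = runoff depth / rainfall depth.
C = 31.5 / 42.7
  = 0.7377.

0.7377


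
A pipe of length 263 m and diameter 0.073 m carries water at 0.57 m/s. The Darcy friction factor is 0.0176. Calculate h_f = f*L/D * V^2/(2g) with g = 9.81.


Darcy-Weisbach equation: h_f = f * (L/D) * V^2/(2g).
f * L/D = 0.0176 * 263/0.073 = 63.4082.
V^2/(2g) = 0.57^2 / (2*9.81) = 0.3249 / 19.62 = 0.0166 m.
h_f = 63.4082 * 0.0166 = 1.05 m.

1.05


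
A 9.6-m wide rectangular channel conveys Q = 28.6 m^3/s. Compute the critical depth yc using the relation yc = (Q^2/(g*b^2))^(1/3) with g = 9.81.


Using yc = (Q^2 / (g * b^2))^(1/3):
Q^2 = 28.6^2 = 817.96.
g * b^2 = 9.81 * 9.6^2 = 9.81 * 92.16 = 904.09.
Q^2 / (g*b^2) = 817.96 / 904.09 = 0.9047.
yc = 0.9047^(1/3) = 0.9672 m.

0.9672


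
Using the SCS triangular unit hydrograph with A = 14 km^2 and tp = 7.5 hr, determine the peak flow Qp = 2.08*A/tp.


SCS formula: Qp = 2.08 * A / tp.
Qp = 2.08 * 14 / 7.5
   = 29.12 / 7.5
   = 3.88 m^3/s per cm.

3.88


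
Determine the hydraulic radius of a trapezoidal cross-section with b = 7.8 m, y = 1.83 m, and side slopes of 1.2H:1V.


For a trapezoidal section with side slope z:
A = (b + z*y)*y = (7.8 + 1.2*1.83)*1.83 = 18.293 m^2.
P = b + 2*y*sqrt(1 + z^2) = 7.8 + 2*1.83*sqrt(1 + 1.2^2) = 13.517 m.
R = A/P = 18.293 / 13.517 = 1.3533 m.

1.3533


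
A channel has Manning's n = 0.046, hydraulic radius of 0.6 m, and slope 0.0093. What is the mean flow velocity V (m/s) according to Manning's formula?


Manning's equation gives V = (1/n) * R^(2/3) * S^(1/2).
First, compute R^(2/3) = 0.6^(2/3) = 0.7114.
Next, S^(1/2) = 0.0093^(1/2) = 0.096437.
Then 1/n = 1/0.046 = 21.74.
V = 21.74 * 0.7114 * 0.096437 = 1.4914 m/s.

1.4914


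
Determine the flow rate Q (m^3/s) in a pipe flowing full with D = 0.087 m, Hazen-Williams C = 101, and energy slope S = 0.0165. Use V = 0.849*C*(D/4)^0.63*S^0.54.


For a full circular pipe, R = D/4 = 0.087/4 = 0.0217 m.
V = 0.849 * 101 * 0.0217^0.63 * 0.0165^0.54
  = 0.849 * 101 * 0.08966 * 0.109004
  = 0.838 m/s.
Pipe area A = pi*D^2/4 = pi*0.087^2/4 = 0.0059 m^2.
Q = A * V = 0.0059 * 0.838 = 0.005 m^3/s.

0.005


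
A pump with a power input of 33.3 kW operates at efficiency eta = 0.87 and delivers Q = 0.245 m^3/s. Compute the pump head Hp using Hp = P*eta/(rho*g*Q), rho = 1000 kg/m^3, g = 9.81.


Pump head formula: Hp = P * eta / (rho * g * Q).
Numerator: P * eta = 33.3 * 1000 * 0.87 = 28971.0 W.
Denominator: rho * g * Q = 1000 * 9.81 * 0.245 = 2403.45.
Hp = 28971.0 / 2403.45 = 12.05 m.

12.05


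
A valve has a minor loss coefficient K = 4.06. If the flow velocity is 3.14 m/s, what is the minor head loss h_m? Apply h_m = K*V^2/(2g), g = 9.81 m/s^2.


Minor loss formula: h_m = K * V^2/(2g).
V^2 = 3.14^2 = 9.8596.
V^2/(2g) = 9.8596 / 19.62 = 0.5025 m.
h_m = 4.06 * 0.5025 = 2.0403 m.

2.0403


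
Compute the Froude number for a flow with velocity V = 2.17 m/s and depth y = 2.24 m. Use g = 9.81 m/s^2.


The Froude number is defined as Fr = V / sqrt(g*y).
g*y = 9.81 * 2.24 = 21.9744.
sqrt(g*y) = sqrt(21.9744) = 4.6877.
Fr = 2.17 / 4.6877 = 0.4629.

0.4629


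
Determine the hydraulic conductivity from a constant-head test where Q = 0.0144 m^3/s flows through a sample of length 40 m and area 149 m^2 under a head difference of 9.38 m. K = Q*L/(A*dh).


From K = Q*L / (A*dh):
Numerator: Q*L = 0.0144 * 40 = 0.576.
Denominator: A*dh = 149 * 9.38 = 1397.62.
K = 0.576 / 1397.62 = 0.000412 m/s.

0.000412


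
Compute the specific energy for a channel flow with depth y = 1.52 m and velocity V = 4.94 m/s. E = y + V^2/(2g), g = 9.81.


Specific energy E = y + V^2/(2g).
Velocity head = V^2/(2g) = 4.94^2 / (2*9.81) = 24.4036 / 19.62 = 1.2438 m.
E = 1.52 + 1.2438 = 2.7638 m.

2.7638


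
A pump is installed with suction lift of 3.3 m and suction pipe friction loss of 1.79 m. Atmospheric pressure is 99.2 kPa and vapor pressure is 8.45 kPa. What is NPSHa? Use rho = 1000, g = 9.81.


NPSHa = p_atm/(rho*g) - z_s - hf_s - p_vap/(rho*g).
p_atm/(rho*g) = 99.2*1000 / (1000*9.81) = 10.112 m.
p_vap/(rho*g) = 8.45*1000 / (1000*9.81) = 0.861 m.
NPSHa = 10.112 - 3.3 - 1.79 - 0.861
      = 4.16 m.

4.16


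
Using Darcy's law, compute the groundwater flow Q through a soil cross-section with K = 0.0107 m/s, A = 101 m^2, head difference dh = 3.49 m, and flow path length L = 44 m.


Darcy's law: Q = K * A * i, where i = dh/L.
Hydraulic gradient i = 3.49 / 44 = 0.079318.
Q = 0.0107 * 101 * 0.079318
  = 0.0857 m^3/s.

0.0857


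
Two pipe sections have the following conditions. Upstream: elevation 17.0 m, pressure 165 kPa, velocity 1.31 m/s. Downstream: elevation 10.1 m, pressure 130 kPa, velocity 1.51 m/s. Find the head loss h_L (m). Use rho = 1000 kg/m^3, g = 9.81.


Total head at each section: H = z + p/(rho*g) + V^2/(2g).
H1 = 17.0 + 165*1000/(1000*9.81) + 1.31^2/(2*9.81)
   = 17.0 + 16.82 + 0.0875
   = 33.907 m.
H2 = 10.1 + 130*1000/(1000*9.81) + 1.51^2/(2*9.81)
   = 10.1 + 13.252 + 0.1162
   = 23.468 m.
h_L = H1 - H2 = 33.907 - 23.468 = 10.439 m.

10.439


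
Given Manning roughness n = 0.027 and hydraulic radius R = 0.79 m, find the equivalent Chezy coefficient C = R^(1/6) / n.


The Chezy coefficient relates to Manning's n through C = R^(1/6) / n.
R^(1/6) = 0.79^(1/6) = 0.961475.
C = 0.961475 / 0.027 = 35.61 m^(1/2)/s.

35.61


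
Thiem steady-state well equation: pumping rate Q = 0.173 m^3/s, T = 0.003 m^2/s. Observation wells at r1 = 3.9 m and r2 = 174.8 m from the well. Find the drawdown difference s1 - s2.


Thiem equation: s1 - s2 = Q/(2*pi*T) * ln(r2/r1).
ln(r2/r1) = ln(174.8/3.9) = 3.8027.
Q/(2*pi*T) = 0.173 / (2*pi*0.003) = 0.173 / 0.0188 = 9.1779.
s1 - s2 = 9.1779 * 3.8027 = 34.9006 m.

34.9006


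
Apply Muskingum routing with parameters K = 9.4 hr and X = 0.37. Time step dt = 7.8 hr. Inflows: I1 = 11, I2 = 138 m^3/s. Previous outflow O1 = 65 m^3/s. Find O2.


Muskingum coefficients:
denom = 2*K*(1-X) + dt = 2*9.4*(1-0.37) + 7.8 = 19.644.
C0 = (dt - 2*K*X)/denom = (7.8 - 2*9.4*0.37)/19.644 = 0.043.
C1 = (dt + 2*K*X)/denom = (7.8 + 2*9.4*0.37)/19.644 = 0.7512.
C2 = (2*K*(1-X) - dt)/denom = 0.2059.
O2 = C0*I2 + C1*I1 + C2*O1
   = 0.043*138 + 0.7512*11 + 0.2059*65
   = 27.57 m^3/s.

27.57


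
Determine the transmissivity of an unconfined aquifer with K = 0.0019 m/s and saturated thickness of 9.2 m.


Transmissivity is defined as T = K * h.
T = 0.0019 * 9.2
  = 0.0175 m^2/s.

0.0175


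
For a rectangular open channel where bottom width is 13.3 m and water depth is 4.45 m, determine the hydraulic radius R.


For a rectangular section:
Flow area A = b * y = 13.3 * 4.45 = 59.19 m^2.
Wetted perimeter P = b + 2y = 13.3 + 2*4.45 = 22.2 m.
Hydraulic radius R = A/P = 59.19 / 22.2 = 2.666 m.

2.666


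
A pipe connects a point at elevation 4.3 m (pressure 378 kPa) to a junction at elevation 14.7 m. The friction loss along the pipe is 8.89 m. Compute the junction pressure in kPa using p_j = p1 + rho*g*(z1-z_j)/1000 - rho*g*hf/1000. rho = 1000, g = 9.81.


Junction pressure: p_j = p1 + rho*g*(z1 - z_j)/1000 - rho*g*hf/1000.
Elevation term = 1000*9.81*(4.3 - 14.7)/1000 = -102.024 kPa.
Friction term = 1000*9.81*8.89/1000 = 87.211 kPa.
p_j = 378 + -102.024 - 87.211 = 188.77 kPa.

188.77


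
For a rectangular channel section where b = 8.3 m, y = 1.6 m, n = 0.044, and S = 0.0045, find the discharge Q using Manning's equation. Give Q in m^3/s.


For a rectangular channel, the cross-sectional area A = b * y = 8.3 * 1.6 = 13.28 m^2.
The wetted perimeter P = b + 2y = 8.3 + 2*1.6 = 11.5 m.
Hydraulic radius R = A/P = 13.28/11.5 = 1.1548 m.
Velocity V = (1/n)*R^(2/3)*S^(1/2) = (1/0.044)*1.1548^(2/3)*0.0045^(1/2) = 1.6781 m/s.
Discharge Q = A * V = 13.28 * 1.6781 = 22.285 m^3/s.

22.285


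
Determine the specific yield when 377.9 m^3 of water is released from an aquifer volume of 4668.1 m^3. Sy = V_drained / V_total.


Specific yield Sy = Volume drained / Total volume.
Sy = 377.9 / 4668.1
   = 0.081.

0.081


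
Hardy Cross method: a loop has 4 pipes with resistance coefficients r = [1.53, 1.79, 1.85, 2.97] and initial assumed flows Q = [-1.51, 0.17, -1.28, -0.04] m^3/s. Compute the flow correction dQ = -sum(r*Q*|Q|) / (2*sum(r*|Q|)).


Numerator terms (r*Q*|Q|): 1.53*-1.51*|-1.51| = -3.4886; 1.79*0.17*|0.17| = 0.0517; 1.85*-1.28*|-1.28| = -3.031; 2.97*-0.04*|-0.04| = -0.0048.
Sum of numerator = -6.4726.
Denominator terms (r*|Q|): 1.53*|-1.51| = 2.3103; 1.79*|0.17| = 0.3043; 1.85*|-1.28| = 2.368; 2.97*|-0.04| = 0.1188.
2 * sum of denominator = 2 * 5.1014 = 10.2028.
dQ = --6.4726 / 10.2028 = 0.6344 m^3/s.

0.6344


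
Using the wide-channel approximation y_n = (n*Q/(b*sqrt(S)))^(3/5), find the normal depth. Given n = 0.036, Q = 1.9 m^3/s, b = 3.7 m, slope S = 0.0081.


We use the wide-channel approximation y_n = (n*Q/(b*sqrt(S)))^(3/5).
sqrt(S) = sqrt(0.0081) = 0.09.
Numerator: n*Q = 0.036 * 1.9 = 0.0684.
Denominator: b*sqrt(S) = 3.7 * 0.09 = 0.333.
arg = 0.2054.
y_n = 0.2054^(3/5) = 0.3869 m.

0.3869


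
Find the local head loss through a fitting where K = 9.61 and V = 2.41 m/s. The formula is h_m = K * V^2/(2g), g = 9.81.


Minor loss formula: h_m = K * V^2/(2g).
V^2 = 2.41^2 = 5.8081.
V^2/(2g) = 5.8081 / 19.62 = 0.296 m.
h_m = 9.61 * 0.296 = 2.8448 m.

2.8448


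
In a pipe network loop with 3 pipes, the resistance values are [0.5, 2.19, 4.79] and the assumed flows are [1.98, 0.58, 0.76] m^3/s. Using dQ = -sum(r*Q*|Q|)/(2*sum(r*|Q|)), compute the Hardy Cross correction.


Numerator terms (r*Q*|Q|): 0.5*1.98*|1.98| = 1.9602; 2.19*0.58*|0.58| = 0.7367; 4.79*0.76*|0.76| = 2.7667.
Sum of numerator = 5.4636.
Denominator terms (r*|Q|): 0.5*|1.98| = 0.99; 2.19*|0.58| = 1.2702; 4.79*|0.76| = 3.6404.
2 * sum of denominator = 2 * 5.9006 = 11.8012.
dQ = -5.4636 / 11.8012 = -0.463 m^3/s.

-0.463


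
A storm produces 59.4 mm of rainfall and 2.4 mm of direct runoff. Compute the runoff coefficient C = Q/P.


The runoff coefficient C = runoff depth / rainfall depth.
C = 2.4 / 59.4
  = 0.0404.

0.0404


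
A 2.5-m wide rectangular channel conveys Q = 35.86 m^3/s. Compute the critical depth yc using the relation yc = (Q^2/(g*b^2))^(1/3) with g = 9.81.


Using yc = (Q^2 / (g * b^2))^(1/3):
Q^2 = 35.86^2 = 1285.94.
g * b^2 = 9.81 * 2.5^2 = 9.81 * 6.25 = 61.31.
Q^2 / (g*b^2) = 1285.94 / 61.31 = 20.9744.
yc = 20.9744^(1/3) = 2.7578 m.

2.7578


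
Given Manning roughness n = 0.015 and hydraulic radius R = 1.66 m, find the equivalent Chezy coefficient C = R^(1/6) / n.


The Chezy coefficient relates to Manning's n through C = R^(1/6) / n.
R^(1/6) = 1.66^(1/6) = 1.08814.
C = 1.08814 / 0.015 = 72.54 m^(1/2)/s.

72.54


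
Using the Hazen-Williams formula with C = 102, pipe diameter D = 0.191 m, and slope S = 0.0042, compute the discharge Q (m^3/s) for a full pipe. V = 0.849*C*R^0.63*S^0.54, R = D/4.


For a full circular pipe, R = D/4 = 0.191/4 = 0.0478 m.
V = 0.849 * 102 * 0.0478^0.63 * 0.0042^0.54
  = 0.849 * 102 * 0.147148 * 0.052066
  = 0.6635 m/s.
Pipe area A = pi*D^2/4 = pi*0.191^2/4 = 0.0287 m^2.
Q = A * V = 0.0287 * 0.6635 = 0.019 m^3/s.

0.019


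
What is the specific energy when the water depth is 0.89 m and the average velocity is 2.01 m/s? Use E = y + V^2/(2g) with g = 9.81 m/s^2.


Specific energy E = y + V^2/(2g).
Velocity head = V^2/(2g) = 2.01^2 / (2*9.81) = 4.0401 / 19.62 = 0.2059 m.
E = 0.89 + 0.2059 = 1.0959 m.

1.0959


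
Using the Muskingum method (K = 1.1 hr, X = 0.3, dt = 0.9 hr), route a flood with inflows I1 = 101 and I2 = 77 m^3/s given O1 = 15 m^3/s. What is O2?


Muskingum coefficients:
denom = 2*K*(1-X) + dt = 2*1.1*(1-0.3) + 0.9 = 2.44.
C0 = (dt - 2*K*X)/denom = (0.9 - 2*1.1*0.3)/2.44 = 0.0984.
C1 = (dt + 2*K*X)/denom = (0.9 + 2*1.1*0.3)/2.44 = 0.6393.
C2 = (2*K*(1-X) - dt)/denom = 0.2623.
O2 = C0*I2 + C1*I1 + C2*O1
   = 0.0984*77 + 0.6393*101 + 0.2623*15
   = 76.08 m^3/s.

76.08


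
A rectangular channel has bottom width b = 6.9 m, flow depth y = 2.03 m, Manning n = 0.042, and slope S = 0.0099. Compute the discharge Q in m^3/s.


For a rectangular channel, the cross-sectional area A = b * y = 6.9 * 2.03 = 14.01 m^2.
The wetted perimeter P = b + 2y = 6.9 + 2*2.03 = 10.96 m.
Hydraulic radius R = A/P = 14.01/10.96 = 1.278 m.
Velocity V = (1/n)*R^(2/3)*S^(1/2) = (1/0.042)*1.278^(2/3)*0.0099^(1/2) = 2.7899 m/s.
Discharge Q = A * V = 14.01 * 2.7899 = 39.078 m^3/s.

39.078


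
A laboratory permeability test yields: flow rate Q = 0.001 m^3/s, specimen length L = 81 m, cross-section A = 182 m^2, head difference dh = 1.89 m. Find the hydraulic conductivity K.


From K = Q*L / (A*dh):
Numerator: Q*L = 0.001 * 81 = 0.081.
Denominator: A*dh = 182 * 1.89 = 343.98.
K = 0.081 / 343.98 = 0.000235 m/s.

0.000235
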